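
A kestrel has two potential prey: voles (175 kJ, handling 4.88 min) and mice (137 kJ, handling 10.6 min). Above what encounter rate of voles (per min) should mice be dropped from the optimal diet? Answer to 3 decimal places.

At the threshold, the rate on voles alone equals the profitability of mice: λ·175/(1 + λ·4.88) = 137/10.6 = 12.92.
Rearranging, λ(175 − 12.92×4.88) = 12.92, so λ = 12.92/111.9 = 0.1155 per min.

0.115 per min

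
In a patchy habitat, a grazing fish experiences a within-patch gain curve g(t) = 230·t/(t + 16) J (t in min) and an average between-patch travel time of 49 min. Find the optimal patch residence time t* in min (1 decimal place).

28.0 min

Optimal t* satisfies g'(t*) = g(t*)/(T + t*).
g'(t) = 230·16/(t + 16)². Setting 230·16/(t+16)² = 230t/[(t+16)(49+t)] gives 16(49+t) = t(t+16), so t² = 16×49 = 784.
t* = √784 = 28 min.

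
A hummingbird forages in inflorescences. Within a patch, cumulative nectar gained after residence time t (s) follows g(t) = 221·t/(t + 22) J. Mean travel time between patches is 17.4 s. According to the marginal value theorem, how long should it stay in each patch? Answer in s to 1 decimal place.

Maximise g(t)/(T+t): set derivative to zero → g'(t)(T+t) = g(t).
g'(t) = 221·22/(t + 22)². Setting 221·22/(t+22)² = 221t/[(t+22)(17.4+t)] gives 22(17.4+t) = t(t+22), so t² = 22×17.4 = 382.8.
t* = √382.8 = 19.57 s.

19.6 s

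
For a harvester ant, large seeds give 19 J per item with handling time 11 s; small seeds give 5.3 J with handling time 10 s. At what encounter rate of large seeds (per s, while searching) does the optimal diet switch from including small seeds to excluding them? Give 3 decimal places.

0.040 per s

At the threshold, the rate on large seeds alone equals the profitability of small seeds: λ·19/(1 + λ·11) = 5.3/10 = 0.53.
Rearranging, λ(19 − 0.53×11) = 0.53, so λ = 0.53/13.17 = 0.04024 per s.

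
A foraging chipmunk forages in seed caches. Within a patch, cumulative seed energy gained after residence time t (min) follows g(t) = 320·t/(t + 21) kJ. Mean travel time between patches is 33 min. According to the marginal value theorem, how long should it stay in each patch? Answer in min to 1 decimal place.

26.3 min

Maximise g(t)/(T+t): set derivative to zero → g'(t)(T+t) = g(t).
g'(t) = 320·21/(t + 21)². Setting 320·21/(t+21)² = 320t/[(t+21)(33+t)] gives 21(33+t) = t(t+21), so t² = 21×33 = 693.
t* = √693 = 26.32 min.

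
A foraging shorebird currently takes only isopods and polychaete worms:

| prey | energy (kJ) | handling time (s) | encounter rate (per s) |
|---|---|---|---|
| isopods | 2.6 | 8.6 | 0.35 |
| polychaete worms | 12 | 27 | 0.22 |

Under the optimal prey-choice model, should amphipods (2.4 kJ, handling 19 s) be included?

Intake rate on the current diet: R = (0.35×2.6 + 0.22×12) / (1 + 0.35×8.6 + 0.22×27) = 3.55/9.95 = 0.3568 kJ/s.
amphipods: E/h = 2.4/19 = 0.1263 kJ/s.
Since 0.1263 < R, time spent handling amphipods is better spent searching.

No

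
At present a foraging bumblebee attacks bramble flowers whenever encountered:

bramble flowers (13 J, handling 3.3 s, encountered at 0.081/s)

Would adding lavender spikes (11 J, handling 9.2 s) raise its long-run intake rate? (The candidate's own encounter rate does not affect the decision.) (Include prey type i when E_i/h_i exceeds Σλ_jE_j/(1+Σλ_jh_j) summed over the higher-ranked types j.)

Yes

Current rate: (0.081×13)/(1 + 0.081×3.3) = 0.8309 J/s.
lavender spikes: E/h = 11/9.2 = 1.196 J/s.
1.196 > 0.8309, so adding lavender spikes raises the average — include it.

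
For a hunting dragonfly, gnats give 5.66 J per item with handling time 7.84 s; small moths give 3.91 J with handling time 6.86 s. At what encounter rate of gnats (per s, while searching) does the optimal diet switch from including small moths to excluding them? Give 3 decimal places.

0.478 per s

The zero-one rule: include small moths iff E₂/h₂ > λE₁/(1+λh₁). Equality gives the switch point.
λE₁h₂ = E₂ + λE₂h₁ ⇒ λ = E₂/(E₁h₂ − E₂h₁) = 3.91/(38.83 − 30.65) = 0.4784 per s.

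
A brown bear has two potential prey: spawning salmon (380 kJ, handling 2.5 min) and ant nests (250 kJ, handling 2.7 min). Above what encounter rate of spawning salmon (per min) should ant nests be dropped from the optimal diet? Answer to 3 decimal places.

The zero-one rule: include ant nests iff E₂/h₂ > λE₁/(1+λh₁). Equality gives the switch point.
λE₁h₂ = E₂ + λE₂h₁ ⇒ λ = E₂/(E₁h₂ − E₂h₁) = 250/(1026 − 625) = 0.6234 per min.

0.623 per min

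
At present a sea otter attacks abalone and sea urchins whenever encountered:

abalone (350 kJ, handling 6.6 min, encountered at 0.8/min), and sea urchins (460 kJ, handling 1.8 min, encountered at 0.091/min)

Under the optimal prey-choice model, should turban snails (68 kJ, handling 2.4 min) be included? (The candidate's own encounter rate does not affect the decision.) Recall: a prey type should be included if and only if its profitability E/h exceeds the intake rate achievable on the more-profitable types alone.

On abalone and sea urchins alone, R = ΣλE/(1+Σλh) = 321.9/6.444 = 49.95 kJ/min.
turban snails: E/h = 68/2.4 = 28.33 kJ/min.
28.33 < 49.95, so adding turban snails would lower the average — exclude it.

No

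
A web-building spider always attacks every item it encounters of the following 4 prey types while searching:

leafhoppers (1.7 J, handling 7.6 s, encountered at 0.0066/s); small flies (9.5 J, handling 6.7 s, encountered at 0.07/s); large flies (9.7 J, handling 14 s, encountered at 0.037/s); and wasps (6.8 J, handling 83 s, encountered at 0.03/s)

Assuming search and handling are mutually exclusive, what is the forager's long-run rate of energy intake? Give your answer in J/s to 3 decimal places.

R = Σλ_iE_i / (1 + Σλ_ih_i)
Numerator: 0.0066×1.7 + 0.07×9.5 + 0.037×9.7 + 0.03×6.8 = 1.239
Denominator: 1 + 0.0066×7.6 + 0.07×6.7 + 0.037×14 + 0.03×83 = 4.527
R = 1.239/4.527 = 0.2737 J/s

0.274 J/s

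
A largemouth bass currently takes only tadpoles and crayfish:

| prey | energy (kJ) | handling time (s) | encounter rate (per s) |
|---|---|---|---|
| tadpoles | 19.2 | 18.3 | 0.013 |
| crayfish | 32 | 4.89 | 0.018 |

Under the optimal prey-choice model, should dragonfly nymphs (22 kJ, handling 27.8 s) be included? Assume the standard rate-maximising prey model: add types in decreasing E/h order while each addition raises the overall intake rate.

Yes

Intake rate on the current diet: R = (0.013×19.2 + 0.018×32) / (1 + 0.013×18.3 + 0.018×4.89) = 0.8256/1.326 = 0.6227 kJ/s.
Profitability of dragonfly nymphs: 22/27.8 = 0.7914 kJ/s.
Since 0.7914 > R, including dragonfly nymphs increases the long-run rate.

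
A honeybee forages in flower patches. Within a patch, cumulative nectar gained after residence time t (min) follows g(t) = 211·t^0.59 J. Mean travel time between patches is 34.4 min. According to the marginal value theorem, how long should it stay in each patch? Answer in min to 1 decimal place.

49.5 min

Optimal t* satisfies g'(t*) = g(t*)/(T + t*).
g'(t) = 0.59·211·t^-0.41. Setting 0.59·211·t^-0.41 = 211·t^0.59/(34.4+t) gives 0.59(34.4+t) = t, so 0.41·t = 0.59×34.4.
t* = 0.59×34.4/0.41 = 49.5 min.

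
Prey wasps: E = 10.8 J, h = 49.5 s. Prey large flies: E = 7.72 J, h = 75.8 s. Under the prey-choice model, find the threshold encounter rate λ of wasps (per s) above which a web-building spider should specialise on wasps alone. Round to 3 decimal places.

0.018 per s

Drop large flies once their profitability E₂/h₂ falls below the rate achievable on wasps alone: E₂/h₂ = λE₁/(1 + λh₁).
Solve for λ: λE₁h₂ = E₂(1 + λh₁) → λ(E₁h₂ − E₂h₁) = E₂ → λ = E₂/(E₁h₂ − E₂h₁).
λ = 7.72/(10.8×75.8 − 7.72×49.5) = 7.72/436.5 = 0.01769 per s.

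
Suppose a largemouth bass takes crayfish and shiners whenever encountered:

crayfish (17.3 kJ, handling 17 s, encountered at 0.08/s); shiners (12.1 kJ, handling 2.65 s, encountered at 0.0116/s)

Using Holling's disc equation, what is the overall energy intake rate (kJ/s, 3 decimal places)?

R = Σλ_iE_i / (1 + Σλ_ih_i)
Numerator: 0.08×17.3 + 0.0116×12.1 = 1.524
Denominator: 1 + 0.08×17 + 0.0116×2.65 = 2.391
R = 1.524/2.391 = 0.6376 kJ/s

0.638 kJ/s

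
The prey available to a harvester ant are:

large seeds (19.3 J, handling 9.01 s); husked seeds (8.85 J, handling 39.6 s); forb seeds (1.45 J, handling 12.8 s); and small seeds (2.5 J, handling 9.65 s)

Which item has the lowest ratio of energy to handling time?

forb seeds

Profitability E/h (J/s): large seeds = 19.3/9.01 = 2.14, husked seeds = 8.85/39.6 = 0.223, forb seeds = 1.45/12.8 = 0.113, small seeds = 2.5/9.65 = 0.259.
Ranked: large seeds > small seeds > husked seeds > forb seeds.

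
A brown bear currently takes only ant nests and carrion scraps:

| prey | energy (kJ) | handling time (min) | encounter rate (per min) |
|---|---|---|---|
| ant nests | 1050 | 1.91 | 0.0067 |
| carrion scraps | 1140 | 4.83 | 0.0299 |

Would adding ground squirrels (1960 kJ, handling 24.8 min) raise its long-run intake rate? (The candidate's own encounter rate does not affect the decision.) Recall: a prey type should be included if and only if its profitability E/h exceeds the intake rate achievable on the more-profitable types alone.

Current rate: (0.0067×1050 + 0.0299×1140)/(1 + 0.0067×1.91 + 0.0299×4.83) = 35.53 kJ/min.
Profitability of ground squirrels: 1960/24.8 = 79.03 kJ/min.
Since 79.03 > R, including ground squirrels increases the long-run rate.

Yes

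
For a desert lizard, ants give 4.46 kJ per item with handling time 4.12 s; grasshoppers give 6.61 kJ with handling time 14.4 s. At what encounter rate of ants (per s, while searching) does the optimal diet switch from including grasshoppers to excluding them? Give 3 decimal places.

At the threshold, the rate on ants alone equals the profitability of grasshoppers: λ·4.46/(1 + λ·4.12) = 6.61/14.4 = 0.459.
Rearranging, λ(4.46 − 0.459×4.12) = 0.459, so λ = 0.459/2.569 = 0.1787 per s.

0.179 per s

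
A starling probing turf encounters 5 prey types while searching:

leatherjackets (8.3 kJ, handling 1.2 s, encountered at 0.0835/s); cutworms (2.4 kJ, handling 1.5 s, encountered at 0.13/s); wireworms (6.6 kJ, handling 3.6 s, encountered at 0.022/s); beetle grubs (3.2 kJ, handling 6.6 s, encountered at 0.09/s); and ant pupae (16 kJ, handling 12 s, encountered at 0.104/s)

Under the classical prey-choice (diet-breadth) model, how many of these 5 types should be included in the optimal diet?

Profitabilities (E/h, kJ/s): leatherjackets 6.92, wireworms 1.83, cutworms 1.6, ant pupae 1.33, beetle grubs 0.485. Add prey in this order while the next type's profitability exceeds the intake rate on those already taken.
Rate on top 1: 0.6299. wireworms: 1.83 > 0.6299 → include.
Rate on top 2: 0.7107. cutworms: 1.6 > 0.7107 → include.
Rate on top 3: 0.8369. ant pupae: 1.33 > 0.8369 → include.
Rate on top 4: 1.073. beetle grubs: 0.485 < 1.073 → exclude; stop.
Optimal diet: leatherjackets, wireworms, cutworms, ant pupae — 4 of 5 types.

4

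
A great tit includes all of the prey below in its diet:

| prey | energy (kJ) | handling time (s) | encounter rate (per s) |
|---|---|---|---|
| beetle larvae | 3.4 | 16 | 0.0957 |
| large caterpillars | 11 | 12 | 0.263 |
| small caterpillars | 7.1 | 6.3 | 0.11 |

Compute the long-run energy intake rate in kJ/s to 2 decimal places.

R = (0.0957×3.4 + 0.263×11 + 0.11×7.1) / (1 + 0.0957×16 + 0.263×12 + 0.11×6.3) = 3.999/6.38 = 0.6268 kJ/s.

0.63 kJ/s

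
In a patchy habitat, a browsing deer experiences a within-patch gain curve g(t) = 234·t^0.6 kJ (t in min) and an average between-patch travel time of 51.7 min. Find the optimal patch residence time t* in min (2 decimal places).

77.55 min

Optimal t* satisfies g'(t*) = g(t*)/(T + t*).
g'(t) = 0.6·234·t^-0.4. Setting 0.6·234·t^-0.4 = 234·t^0.6/(51.7+t) gives 0.6(51.7+t) = t, so 0.40·t = 0.6×51.7.
t* = 0.6×51.7/0.40 = 77.55 min.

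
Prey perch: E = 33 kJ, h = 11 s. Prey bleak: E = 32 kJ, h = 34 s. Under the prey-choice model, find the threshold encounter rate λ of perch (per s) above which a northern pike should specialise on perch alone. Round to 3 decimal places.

0.042 per s

At the threshold, the rate on perch alone equals the profitability of bleak: λ·33/(1 + λ·11) = 32/34 = 0.9412.
Rearranging, λ(33 − 0.9412×11) = 0.9412, so λ = 0.9412/22.65 = 0.04156 per s.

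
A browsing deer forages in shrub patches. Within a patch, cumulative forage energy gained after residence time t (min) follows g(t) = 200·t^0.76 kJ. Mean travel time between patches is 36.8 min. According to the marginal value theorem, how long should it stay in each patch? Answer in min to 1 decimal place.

116.5 min

Optimal t* satisfies g'(t*) = g(t*)/(T + t*).
g'(t) = 0.76·200·t^-0.24. Setting 0.76·200·t^-0.24 = 200·t^0.76/(36.8+t) gives 0.76(36.8+t) = t, so 0.24·t = 0.76×36.8.
t* = 0.76×36.8/0.24 = 116.5 min.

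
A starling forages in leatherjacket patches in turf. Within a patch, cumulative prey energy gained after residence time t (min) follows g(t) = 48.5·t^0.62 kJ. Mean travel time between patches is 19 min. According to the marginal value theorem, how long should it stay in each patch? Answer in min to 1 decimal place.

31.0 min

By the marginal value theorem, leave when the instantaneous gain rate g'(t) equals the habitat-wide average g(t)/(T + t).
g'(t) = 0.62·48.5·t^-0.38. Setting 0.62·48.5·t^-0.38 = 48.5·t^0.62/(19+t) gives 0.62(19+t) = t, so 0.38·t = 0.62×19.
t* = 0.62×19/0.38 = 31 min.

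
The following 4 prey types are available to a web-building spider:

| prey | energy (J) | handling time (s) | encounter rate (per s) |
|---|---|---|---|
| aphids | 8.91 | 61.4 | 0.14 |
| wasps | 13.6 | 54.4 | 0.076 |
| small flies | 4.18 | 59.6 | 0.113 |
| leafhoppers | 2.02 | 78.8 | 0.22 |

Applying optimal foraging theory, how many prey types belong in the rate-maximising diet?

1

Rank by E/h (J/s): wasps 0.25, aphids 0.145, small flies 0.0701, leafhoppers 0.0256. Include each in turn until the next type's E/h falls below the running intake rate.
Rate on top 1: 0.2013. aphids: 0.145 < 0.2013 → exclude; stop.
Optimal diet: wasps — 1 of 4 types.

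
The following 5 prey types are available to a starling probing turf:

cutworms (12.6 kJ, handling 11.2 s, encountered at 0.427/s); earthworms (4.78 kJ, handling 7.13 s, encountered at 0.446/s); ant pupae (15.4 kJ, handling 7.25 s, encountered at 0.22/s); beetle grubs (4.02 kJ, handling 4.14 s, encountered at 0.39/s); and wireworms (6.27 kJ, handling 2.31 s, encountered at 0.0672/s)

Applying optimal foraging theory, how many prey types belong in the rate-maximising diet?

2

Rank by E/h (kJ/s): wireworms 2.71, ant pupae 2.12, cutworms 1.12, beetle grubs 0.971, earthworms 0.67. Include each in turn until the next type's E/h falls below the running intake rate.
Rate on top 1: 0.3647. ant pupae: 2.12 > 0.3647 → include.
Rate on top 2: 1.385. cutworms: 1.12 < 1.385 → exclude; stop.
Optimal diet: wireworms, ant pupae — 2 of 5 types.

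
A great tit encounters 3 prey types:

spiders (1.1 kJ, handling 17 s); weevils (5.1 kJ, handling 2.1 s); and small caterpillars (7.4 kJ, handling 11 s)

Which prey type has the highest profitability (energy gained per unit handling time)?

weevils

Profitability E/h (kJ/s): spiders = 1.1/17 = 0.0647, weevils = 5.1/2.1 = 2.43, small caterpillars = 7.4/11 = 0.673.
Ranked: weevils > small caterpillars > spiders.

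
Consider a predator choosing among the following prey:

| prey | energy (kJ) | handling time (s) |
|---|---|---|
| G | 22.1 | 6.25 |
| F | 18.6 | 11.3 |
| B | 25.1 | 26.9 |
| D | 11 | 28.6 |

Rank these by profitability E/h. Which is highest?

In descending order of E/h:
G: 22.1/6.25 = 3.54 kJ/s
F: 18.6/11.3 = 1.65 kJ/s
B: 25.1/26.9 = 0.933 kJ/s
D: 11/28.6 = 0.385 kJ/s

G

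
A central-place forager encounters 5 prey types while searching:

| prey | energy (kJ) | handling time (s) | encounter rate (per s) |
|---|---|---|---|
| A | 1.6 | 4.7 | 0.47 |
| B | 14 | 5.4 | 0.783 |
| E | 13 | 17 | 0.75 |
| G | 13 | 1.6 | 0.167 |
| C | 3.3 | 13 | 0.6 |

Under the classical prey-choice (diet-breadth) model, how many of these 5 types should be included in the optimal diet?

2

Profitabilities (E/h, kJ/s): G 8.12, B 2.59, E 0.765, A 0.34, C 0.254. Add prey in this order while the next type's profitability exceeds the intake rate on those already taken.
Rate on top 1: 1.713. B: 2.59 > 1.713 → include.
Rate on top 2: 2.39. E: 0.765 < 2.39 → exclude; stop.
Optimal diet: G, B — 2 of 5 types.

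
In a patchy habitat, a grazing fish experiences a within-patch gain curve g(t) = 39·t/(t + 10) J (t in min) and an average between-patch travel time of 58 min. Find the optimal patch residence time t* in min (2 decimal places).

Maximise g(t)/(T+t): set derivative to zero → g'(t)(T+t) = g(t).
g'(t) = 39·10/(t + 10)². Setting 39·10/(t+10)² = 39t/[(t+10)(58+t)] gives 10(58+t) = t(t+10), so t² = 10×58 = 580.
t* = √580 = 24.08 min.

24.08 min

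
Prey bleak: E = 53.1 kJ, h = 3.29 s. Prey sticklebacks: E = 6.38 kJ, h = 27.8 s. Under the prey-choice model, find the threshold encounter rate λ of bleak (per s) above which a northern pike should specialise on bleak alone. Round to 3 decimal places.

At the threshold, the rate on bleak alone equals the profitability of sticklebacks: λ·53.1/(1 + λ·3.29) = 6.38/27.8 = 0.2295.
Rearranging, λ(53.1 − 0.2295×3.29) = 0.2295, so λ = 0.2295/52.34 = 0.004384 per s.

0.004 per s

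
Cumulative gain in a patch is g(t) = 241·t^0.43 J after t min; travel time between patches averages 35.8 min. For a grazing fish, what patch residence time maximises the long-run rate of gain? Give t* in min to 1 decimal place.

27.0 min

Maximise g(t)/(T+t): set derivative to zero → g'(t)(T+t) = g(t).
g'(t) = 0.43·241·t^-0.57. Setting 0.43·241·t^-0.57 = 241·t^0.43/(35.8+t) gives 0.43(35.8+t) = t, so 0.57·t = 0.43×35.8.
t* = 0.43×35.8/0.57 = 27.01 min.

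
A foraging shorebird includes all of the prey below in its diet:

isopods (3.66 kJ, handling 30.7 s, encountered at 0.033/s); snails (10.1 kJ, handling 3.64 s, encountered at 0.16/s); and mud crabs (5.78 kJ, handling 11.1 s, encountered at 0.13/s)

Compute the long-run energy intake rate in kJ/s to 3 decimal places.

0.616 kJ/s

R = (0.033×3.66 + 0.16×10.1 + 0.13×5.78) / (1 + 0.033×30.7 + 0.16×3.64 + 0.13×11.1) = 2.488/4.038 = 0.6161 kJ/s.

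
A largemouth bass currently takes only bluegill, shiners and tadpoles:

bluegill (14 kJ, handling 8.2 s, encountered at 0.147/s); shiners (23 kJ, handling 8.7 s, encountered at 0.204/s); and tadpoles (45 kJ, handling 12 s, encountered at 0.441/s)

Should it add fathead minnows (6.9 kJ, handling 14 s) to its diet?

Current rate: (0.147×14 + 0.204×23 + 0.441×45)/(1 + 0.147×8.2 + 0.204×8.7 + 0.441×12) = 2.868 kJ/s.
fathead minnows: E/h = 6.9/14 = 0.4929 kJ/s.
0.4929 < 2.868, so adding fathead minnows would lower the average — exclude it.

No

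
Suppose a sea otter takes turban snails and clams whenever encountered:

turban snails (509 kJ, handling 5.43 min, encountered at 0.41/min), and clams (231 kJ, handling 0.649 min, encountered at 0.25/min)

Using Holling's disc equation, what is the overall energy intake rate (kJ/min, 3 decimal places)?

R = Σλ_iE_i / (1 + Σλ_ih_i)
Numerator: 0.41×509 + 0.25×231 = 266.4
Denominator: 1 + 0.41×5.43 + 0.25×0.649 = 3.389
R = 266.4/3.389 = 78.63 kJ/min

78.630 kJ/min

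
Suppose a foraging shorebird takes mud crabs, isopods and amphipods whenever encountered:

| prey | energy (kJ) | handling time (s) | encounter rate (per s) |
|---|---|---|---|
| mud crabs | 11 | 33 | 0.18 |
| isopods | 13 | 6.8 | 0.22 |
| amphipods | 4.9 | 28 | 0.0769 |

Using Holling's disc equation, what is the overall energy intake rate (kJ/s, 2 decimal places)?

R = Σλ_iE_i / (1 + Σλ_ih_i)
Numerator: 0.18×11 + 0.22×13 + 0.0769×4.9 = 5.217
Denominator: 1 + 0.18×33 + 0.22×6.8 + 0.0769×28 = 10.59
R = 5.217/10.59 = 0.4927 kJ/s

0.49 kJ/s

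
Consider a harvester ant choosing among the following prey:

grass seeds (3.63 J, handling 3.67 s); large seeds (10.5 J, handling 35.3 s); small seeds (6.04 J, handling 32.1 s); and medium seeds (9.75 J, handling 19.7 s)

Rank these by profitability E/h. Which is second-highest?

Profitability E/h (J/s): grass seeds = 3.63/3.67 = 0.989, large seeds = 10.5/35.3 = 0.297, small seeds = 6.04/32.1 = 0.188, medium seeds = 9.75/19.7 = 0.495.
Ranked: grass seeds > medium seeds > large seeds > small seeds.

medium seeds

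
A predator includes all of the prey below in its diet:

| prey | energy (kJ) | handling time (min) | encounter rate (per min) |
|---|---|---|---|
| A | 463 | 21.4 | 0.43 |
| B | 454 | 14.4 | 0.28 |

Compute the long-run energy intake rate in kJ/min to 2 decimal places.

22.92 kJ/min

R = Σλ_iE_i / (1 + Σλ_ih_i)
Numerator: 0.43×463 + 0.28×454 = 326.2
Denominator: 1 + 0.43×21.4 + 0.28×14.4 = 14.23
R = 326.2/14.23 = 22.92 kJ/min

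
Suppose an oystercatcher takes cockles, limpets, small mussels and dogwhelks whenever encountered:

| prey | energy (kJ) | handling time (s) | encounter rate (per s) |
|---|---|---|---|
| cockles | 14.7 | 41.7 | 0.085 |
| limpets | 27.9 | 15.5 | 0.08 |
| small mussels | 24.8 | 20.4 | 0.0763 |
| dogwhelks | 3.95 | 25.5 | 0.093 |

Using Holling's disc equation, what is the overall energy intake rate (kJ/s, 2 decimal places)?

0.59 kJ/s

R = (0.085×14.7 + 0.08×27.9 + 0.0763×24.8 + 0.093×3.95) / (1 + 0.085×41.7 + 0.08×15.5 + 0.0763×20.4 + 0.093×25.5) = 5.741/9.713 = 0.5911 kJ/s.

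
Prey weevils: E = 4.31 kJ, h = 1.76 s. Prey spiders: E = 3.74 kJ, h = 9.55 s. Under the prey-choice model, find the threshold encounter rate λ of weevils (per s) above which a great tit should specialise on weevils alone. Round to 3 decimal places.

The zero-one rule: include spiders iff E₂/h₂ > λE₁/(1+λh₁). Equality gives the switch point.
λE₁h₂ = E₂ + λE₂h₁ ⇒ λ = E₂/(E₁h₂ − E₂h₁) = 3.74/(41.16 − 6.582) = 0.1082 per s.

0.108 per s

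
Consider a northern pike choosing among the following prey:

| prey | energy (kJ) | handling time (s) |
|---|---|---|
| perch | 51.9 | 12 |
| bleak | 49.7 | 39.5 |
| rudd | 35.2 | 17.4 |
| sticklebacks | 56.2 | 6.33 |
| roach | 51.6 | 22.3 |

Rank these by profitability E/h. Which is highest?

sticklebacks

Profitability E/h (kJ/s): perch = 51.9/12 = 4.33, bleak = 49.7/39.5 = 1.26, rudd = 35.2/17.4 = 2.02, sticklebacks = 56.2/6.33 = 8.88, roach = 51.6/22.3 = 2.31.
Ranked: sticklebacks > perch > roach > rudd > bleak.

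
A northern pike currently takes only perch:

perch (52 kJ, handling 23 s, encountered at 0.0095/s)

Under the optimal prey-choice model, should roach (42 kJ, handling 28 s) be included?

Yes

Current rate: (0.0095×52)/(1 + 0.0095×23) = 0.4054 kJ/s.
roach: E/h = 42/28 = 1.5 kJ/s.
1.5 > 0.4054, so adding roach raises the average — include it.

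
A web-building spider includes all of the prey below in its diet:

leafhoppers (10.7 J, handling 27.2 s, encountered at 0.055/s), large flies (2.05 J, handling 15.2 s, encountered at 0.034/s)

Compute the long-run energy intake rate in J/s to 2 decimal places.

0.22 J/s

R = (0.055×10.7 + 0.034×2.05) / (1 + 0.055×27.2 + 0.034×15.2) = 0.6582/3.013 = 0.2185 J/s.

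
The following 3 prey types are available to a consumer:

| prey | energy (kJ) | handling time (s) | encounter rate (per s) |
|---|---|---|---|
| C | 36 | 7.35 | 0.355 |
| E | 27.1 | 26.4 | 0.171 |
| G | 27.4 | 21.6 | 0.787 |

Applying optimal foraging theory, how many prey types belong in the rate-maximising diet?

Profitabilities (E/h, kJ/s): C 4.9, G 1.27, E 1.03. Add prey in this order while the next type's profitability exceeds the intake rate on those already taken.
Rate on top 1: 3.541. G: 1.27 < 3.541 → exclude; stop.
Optimal diet: C — 1 of 3 types.

1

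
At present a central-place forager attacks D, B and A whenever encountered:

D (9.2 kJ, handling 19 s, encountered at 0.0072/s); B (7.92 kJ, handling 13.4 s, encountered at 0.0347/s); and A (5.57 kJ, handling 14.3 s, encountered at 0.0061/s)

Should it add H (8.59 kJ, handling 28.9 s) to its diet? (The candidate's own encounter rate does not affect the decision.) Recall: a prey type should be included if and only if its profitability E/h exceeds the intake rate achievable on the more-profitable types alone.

Yes

Current rate: (0.0072×9.2 + 0.0347×7.92 + 0.0061×5.57)/(1 + 0.0072×19 + 0.0347×13.4 + 0.0061×14.3) = 0.222 kJ/s.
H: E/h = 8.59/28.9 = 0.2972 kJ/s.
Since 0.2972 > R, including H increases the long-run rate.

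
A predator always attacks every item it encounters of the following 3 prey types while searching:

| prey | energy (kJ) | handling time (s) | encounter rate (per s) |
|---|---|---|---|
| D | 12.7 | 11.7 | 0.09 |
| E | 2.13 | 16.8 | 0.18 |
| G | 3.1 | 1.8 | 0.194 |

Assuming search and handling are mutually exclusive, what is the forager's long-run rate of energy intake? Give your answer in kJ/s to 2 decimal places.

0.39 kJ/s

R = (0.09×12.7 + 0.18×2.13 + 0.194×3.1) / (1 + 0.09×11.7 + 0.18×16.8 + 0.194×1.8) = 2.128/5.426 = 0.3921 kJ/s.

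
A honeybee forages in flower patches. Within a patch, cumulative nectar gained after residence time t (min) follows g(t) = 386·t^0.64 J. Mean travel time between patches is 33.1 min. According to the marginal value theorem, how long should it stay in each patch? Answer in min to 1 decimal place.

Optimal t* satisfies g'(t*) = g(t*)/(T + t*).
g'(t) = 0.64·386·t^-0.36. Setting 0.64·386·t^-0.36 = 386·t^0.64/(33.1+t) gives 0.64(33.1+t) = t, so 0.36·t = 0.64×33.1.
t* = 0.64×33.1/0.36 = 58.84 min.

58.8 min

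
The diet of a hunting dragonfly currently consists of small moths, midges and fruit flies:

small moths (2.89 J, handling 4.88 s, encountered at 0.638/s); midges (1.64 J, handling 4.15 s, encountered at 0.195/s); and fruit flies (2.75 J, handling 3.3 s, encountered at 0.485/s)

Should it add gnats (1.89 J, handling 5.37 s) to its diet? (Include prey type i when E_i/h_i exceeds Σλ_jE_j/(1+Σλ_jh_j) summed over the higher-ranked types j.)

On small moths, midges and fruit flies alone, R = ΣλE/(1+Σλh) = 3.497/6.523 = 0.5361 J/s.
Profitability of gnats: 1.89/5.37 = 0.352 J/s.
0.352 < 0.5361, so adding gnats would lower the average — exclude it.

No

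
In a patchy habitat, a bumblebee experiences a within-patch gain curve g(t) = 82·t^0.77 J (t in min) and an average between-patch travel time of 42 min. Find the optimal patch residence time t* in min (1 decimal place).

By the marginal value theorem, leave when the instantaneous gain rate g'(t) equals the habitat-wide average g(t)/(T + t).
g'(t) = 0.77·82·t^-0.23. Setting 0.77·82·t^-0.23 = 82·t^0.77/(42+t) gives 0.77(42+t) = t, so 0.23·t = 0.77×42.
t* = 0.77×42/0.23 = 140.6 min.

140.6 min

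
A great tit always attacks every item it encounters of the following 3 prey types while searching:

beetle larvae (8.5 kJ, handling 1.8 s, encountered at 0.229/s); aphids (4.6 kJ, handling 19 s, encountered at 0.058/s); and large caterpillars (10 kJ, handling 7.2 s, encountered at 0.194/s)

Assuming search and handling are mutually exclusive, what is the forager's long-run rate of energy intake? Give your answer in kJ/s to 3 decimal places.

R = (0.229×8.5 + 0.058×4.6 + 0.194×10) / (1 + 0.229×1.8 + 0.058×19 + 0.194×7.2) = 4.153/3.911 = 1.062 kJ/s.

1.062 kJ/s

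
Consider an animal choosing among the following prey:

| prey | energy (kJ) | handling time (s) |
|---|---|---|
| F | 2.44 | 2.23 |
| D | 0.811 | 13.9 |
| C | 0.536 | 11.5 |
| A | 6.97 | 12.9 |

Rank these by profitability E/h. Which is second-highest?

Profitability E/h (kJ/s): F = 2.44/2.23 = 1.09, D = 0.811/13.9 = 0.0583, C = 0.536/11.5 = 0.0466, A = 6.97/12.9 = 0.54.
Ranked: F > A > D > C.

A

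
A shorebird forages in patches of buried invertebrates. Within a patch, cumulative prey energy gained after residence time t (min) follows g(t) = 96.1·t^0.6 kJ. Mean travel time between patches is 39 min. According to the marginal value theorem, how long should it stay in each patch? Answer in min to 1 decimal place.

Optimal t* satisfies g'(t*) = g(t*)/(T + t*).
g'(t) = 0.6·96.1·t^-0.4. Setting 0.6·96.1·t^-0.4 = 96.1·t^0.6/(39+t) gives 0.6(39+t) = t, so 0.40·t = 0.6×39.
t* = 0.6×39/0.40 = 58.5 min.

58.5 min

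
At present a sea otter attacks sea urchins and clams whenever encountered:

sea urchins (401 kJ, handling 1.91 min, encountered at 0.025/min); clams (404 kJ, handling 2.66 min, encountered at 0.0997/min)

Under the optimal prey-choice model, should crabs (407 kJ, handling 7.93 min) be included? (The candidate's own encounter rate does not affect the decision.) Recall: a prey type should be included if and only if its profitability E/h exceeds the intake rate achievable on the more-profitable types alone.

Current rate: (0.025×401 + 0.0997×404)/(1 + 0.025×1.91 + 0.0997×2.66) = 38.31 kJ/min.
Profitability of crabs: 407/7.93 = 51.32 kJ/min.
51.32 > 38.31, so adding crabs raises the average — include it.

Yes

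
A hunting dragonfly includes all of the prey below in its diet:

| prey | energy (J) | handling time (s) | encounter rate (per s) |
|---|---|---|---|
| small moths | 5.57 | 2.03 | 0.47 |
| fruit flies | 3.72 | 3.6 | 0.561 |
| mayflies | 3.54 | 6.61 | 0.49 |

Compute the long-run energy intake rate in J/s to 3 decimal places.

R = Σλ_iE_i / (1 + Σλ_ih_i)
Numerator: 0.47×5.57 + 0.561×3.72 + 0.49×3.54 = 6.439
Denominator: 1 + 0.47×2.03 + 0.561×3.6 + 0.49×6.61 = 7.213
R = 6.439/7.213 = 0.8928 J/s

0.893 J/s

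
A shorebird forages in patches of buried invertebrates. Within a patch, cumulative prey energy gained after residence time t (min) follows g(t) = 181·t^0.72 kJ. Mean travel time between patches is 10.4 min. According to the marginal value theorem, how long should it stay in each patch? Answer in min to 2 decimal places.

Optimal t* satisfies g'(t*) = g(t*)/(T + t*).
g'(t) = 0.72·181·t^-0.28. Setting 0.72·181·t^-0.28 = 181·t^0.72/(10.4+t) gives 0.72(10.4+t) = t, so 0.28·t = 0.72×10.4.
t* = 0.72×10.4/0.28 = 26.74 min.

26.74 min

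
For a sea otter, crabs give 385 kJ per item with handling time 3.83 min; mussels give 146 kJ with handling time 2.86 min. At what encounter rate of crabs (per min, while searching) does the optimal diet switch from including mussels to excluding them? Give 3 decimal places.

The zero-one rule: include mussels iff E₂/h₂ > λE₁/(1+λh₁). Equality gives the switch point.
λE₁h₂ = E₂ + λE₂h₁ ⇒ λ = E₂/(E₁h₂ − E₂h₁) = 146/(1101 − 559.2) = 0.2694 per min.

0.269 per min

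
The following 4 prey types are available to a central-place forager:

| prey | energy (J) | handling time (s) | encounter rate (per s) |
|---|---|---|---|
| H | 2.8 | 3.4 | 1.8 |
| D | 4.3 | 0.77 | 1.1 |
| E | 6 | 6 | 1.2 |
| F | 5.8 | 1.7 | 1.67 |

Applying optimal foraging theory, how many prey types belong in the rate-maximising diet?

Profitabilities (E/h, J/s): D 5.58, F 3.41, E 1, H 0.824. Add prey in this order while the next type's profitability exceeds the intake rate on those already taken.
Rate on top 1: 2.561. F: 3.41 > 2.561 → include.
Rate on top 2: 3.076. E: 1 < 3.076 → exclude; stop.
Optimal diet: D, F — 2 of 4 types.

2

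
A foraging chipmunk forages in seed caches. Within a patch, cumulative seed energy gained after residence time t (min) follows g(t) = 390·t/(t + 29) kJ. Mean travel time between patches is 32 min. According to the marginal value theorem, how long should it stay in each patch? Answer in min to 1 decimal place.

Maximise g(t)/(T+t): set derivative to zero → g'(t)(T+t) = g(t).
g'(t) = 390·29/(t + 29)². Setting 390·29/(t+29)² = 390t/[(t+29)(32+t)] gives 29(32+t) = t(t+29), so t² = 29×32 = 928.
t* = √928 = 30.46 min.

30.5 min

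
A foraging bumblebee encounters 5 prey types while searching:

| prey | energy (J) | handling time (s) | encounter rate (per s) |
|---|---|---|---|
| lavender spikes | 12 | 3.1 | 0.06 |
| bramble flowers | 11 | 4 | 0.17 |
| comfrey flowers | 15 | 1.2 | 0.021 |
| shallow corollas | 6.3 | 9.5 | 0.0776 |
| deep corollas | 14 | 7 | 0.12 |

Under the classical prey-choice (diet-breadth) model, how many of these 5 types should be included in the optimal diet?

4

Profitabilities (E/h, J/s): comfrey flowers 12.5, lavender spikes 3.87, bramble flowers 2.75, deep corollas 2, shallow corollas 0.663. Add prey in this order while the next type's profitability exceeds the intake rate on those already taken.
Rate on top 1: 0.3073. lavender spikes: 3.87 > 0.3073 → include.
Rate on top 2: 0.8545. bramble flowers: 2.75 > 0.8545 → include.
Rate on top 3: 1.536. deep corollas: 2 > 1.536 → include.
Rate on top 4: 1.679. shallow corollas: 0.663 < 1.679 → exclude; stop.
Optimal diet: comfrey flowers, lavender spikes, bramble flowers, deep corollas — 4 of 5 types.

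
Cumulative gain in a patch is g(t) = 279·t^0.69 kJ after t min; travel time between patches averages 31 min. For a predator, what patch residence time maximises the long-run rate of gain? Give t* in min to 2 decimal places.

Optimal t* satisfies g'(t*) = g(t*)/(T + t*).
g'(t) = 0.69·279·t^-0.31. Setting 0.69·279·t^-0.31 = 279·t^0.69/(31+t) gives 0.69(31+t) = t, so 0.31·t = 0.69×31.
t* = 0.69×31/0.31 = 69 min.

69.00 min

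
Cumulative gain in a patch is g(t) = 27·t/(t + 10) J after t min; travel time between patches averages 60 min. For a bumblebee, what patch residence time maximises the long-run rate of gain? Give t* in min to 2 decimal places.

Optimal t* satisfies g'(t*) = g(t*)/(T + t*).
g'(t) = 27·10/(t + 10)². Setting 27·10/(t+10)² = 27t/[(t+10)(60+t)] gives 10(60+t) = t(t+10), so t² = 10×60 = 600.
t* = √600 = 24.49 min.

24.49 min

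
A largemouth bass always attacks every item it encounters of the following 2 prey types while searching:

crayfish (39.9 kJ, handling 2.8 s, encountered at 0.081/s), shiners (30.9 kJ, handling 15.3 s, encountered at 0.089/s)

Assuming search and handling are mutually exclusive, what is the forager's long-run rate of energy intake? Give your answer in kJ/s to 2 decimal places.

2.31 kJ/s

Energy encountered per unit search time: 0.081×39.9 + 0.089×30.9 = 5.982 kJ/s.
Handling time per unit search time: 0.081×2.8 + 0.089×15.3 = 1.588.
Rate = 5.982/(1 + 1.588) = 2.311 kJ/s.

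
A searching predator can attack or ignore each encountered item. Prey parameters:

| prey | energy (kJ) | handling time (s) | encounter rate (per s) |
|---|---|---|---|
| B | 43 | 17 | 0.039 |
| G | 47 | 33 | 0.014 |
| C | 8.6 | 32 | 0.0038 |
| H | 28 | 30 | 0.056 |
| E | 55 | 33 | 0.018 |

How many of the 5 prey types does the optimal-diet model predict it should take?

E/h in descending order: B 2.53, E 1.67, G 1.42, H 0.933, C 0.269 kJ/s. The optimal diet is the largest prefix of this list for which every included type satisfies E_i/h_i > R on the types above it.
Rate on top 1: 1.008. E: 1.67 > 1.008 → include.
Rate on top 2: 1.182. G: 1.42 > 1.182 → include.
Rate on top 3: 1.223. H: 0.933 < 1.223 → exclude; stop.
Optimal diet: B, E, G — 3 of 5 types.

3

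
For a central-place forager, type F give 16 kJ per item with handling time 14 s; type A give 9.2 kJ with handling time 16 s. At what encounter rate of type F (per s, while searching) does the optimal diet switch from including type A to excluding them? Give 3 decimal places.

0.072 per s

Drop type A once their profitability E₂/h₂ falls below the rate achievable on type F alone: E₂/h₂ = λE₁/(1 + λh₁).
Solve for λ: λE₁h₂ = E₂(1 + λh₁) → λ(E₁h₂ − E₂h₁) = E₂ → λ = E₂/(E₁h₂ − E₂h₁).
λ = 9.2/(16×16 − 9.2×14) = 9.2/127.2 = 0.07233 per s.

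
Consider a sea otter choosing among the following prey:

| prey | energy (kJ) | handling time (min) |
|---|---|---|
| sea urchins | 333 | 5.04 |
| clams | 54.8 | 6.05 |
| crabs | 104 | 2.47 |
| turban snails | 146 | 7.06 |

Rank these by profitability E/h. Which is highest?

sea urchins

Profitability E/h (kJ/min): sea urchins = 333/5.04 = 66.1, clams = 54.8/6.05 = 9.06, crabs = 104/2.47 = 42.1, turban snails = 146/7.06 = 20.7.
Ranked: sea urchins > crabs > turban snails > clams.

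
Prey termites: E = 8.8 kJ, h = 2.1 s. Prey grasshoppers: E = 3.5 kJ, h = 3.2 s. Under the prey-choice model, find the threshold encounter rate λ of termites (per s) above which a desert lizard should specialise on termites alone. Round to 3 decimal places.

At the threshold, the rate on termites alone equals the profitability of grasshoppers: λ·8.8/(1 + λ·2.1) = 3.5/3.2 = 1.094.
Rearranging, λ(8.8 − 1.094×2.1) = 1.094, so λ = 1.094/6.503 = 0.1682 per s.

0.168 per s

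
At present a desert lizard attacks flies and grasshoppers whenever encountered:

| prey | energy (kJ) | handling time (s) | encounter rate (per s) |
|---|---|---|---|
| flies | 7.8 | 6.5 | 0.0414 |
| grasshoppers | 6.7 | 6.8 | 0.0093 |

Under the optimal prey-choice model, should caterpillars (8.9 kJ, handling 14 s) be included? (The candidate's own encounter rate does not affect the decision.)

On flies and grasshoppers alone, R = ΣλE/(1+Σλh) = 0.3852/1.332 = 0.2891 kJ/s.
caterpillars: E/h = 8.9/14 = 0.6357 kJ/s.
0.6357 > 0.2891, so adding caterpillars raises the average — include it.

Yes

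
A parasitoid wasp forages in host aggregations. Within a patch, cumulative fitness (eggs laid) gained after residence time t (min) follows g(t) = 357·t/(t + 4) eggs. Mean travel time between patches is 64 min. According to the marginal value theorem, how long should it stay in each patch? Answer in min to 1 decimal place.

16.0 min

By the marginal value theorem, leave when the instantaneous gain rate g'(t) equals the habitat-wide average g(t)/(T + t).
g'(t) = 357·4/(t + 4)². Setting 357·4/(t+4)² = 357t/[(t+4)(64+t)] gives 4(64+t) = t(t+4), so t² = 4×64 = 256.
t* = √256 = 16 min.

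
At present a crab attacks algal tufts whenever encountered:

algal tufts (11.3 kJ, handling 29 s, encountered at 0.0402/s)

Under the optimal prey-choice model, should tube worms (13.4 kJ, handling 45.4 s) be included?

On algal tufts alone, R = ΣλE/(1+Σλh) = 0.4543/2.166 = 0.2097 kJ/s.
tube worms: E/h = 13.4/45.4 = 0.2952 kJ/s.
Since 0.2952 > R, including tube worms increases the long-run rate.

Yes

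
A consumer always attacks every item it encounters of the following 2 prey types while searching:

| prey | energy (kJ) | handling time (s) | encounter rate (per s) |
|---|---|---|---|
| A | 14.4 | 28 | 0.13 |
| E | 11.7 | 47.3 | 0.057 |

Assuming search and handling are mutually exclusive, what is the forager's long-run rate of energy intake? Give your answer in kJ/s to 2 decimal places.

R = (0.13×14.4 + 0.057×11.7) / (1 + 0.13×28 + 0.057×47.3) = 2.539/7.336 = 0.3461 kJ/s.

0.35 kJ/s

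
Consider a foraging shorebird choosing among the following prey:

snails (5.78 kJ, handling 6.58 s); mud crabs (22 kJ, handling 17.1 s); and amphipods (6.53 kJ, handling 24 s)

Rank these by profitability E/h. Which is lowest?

amphipods

Profitability E/h (kJ/s): snails = 5.78/6.58 = 0.878, mud crabs = 22/17.1 = 1.29, amphipods = 6.53/24 = 0.272.
Ranked: mud crabs > snails > amphipods.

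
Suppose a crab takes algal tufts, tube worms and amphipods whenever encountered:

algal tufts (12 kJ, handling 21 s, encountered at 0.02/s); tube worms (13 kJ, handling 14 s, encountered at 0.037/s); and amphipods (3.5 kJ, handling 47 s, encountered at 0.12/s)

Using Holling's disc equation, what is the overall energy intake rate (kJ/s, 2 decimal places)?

0.15 kJ/s

R = (0.02×12 + 0.037×13 + 0.12×3.5) / (1 + 0.02×21 + 0.037×14 + 0.12×47) = 1.141/7.578 = 0.1506 kJ/s.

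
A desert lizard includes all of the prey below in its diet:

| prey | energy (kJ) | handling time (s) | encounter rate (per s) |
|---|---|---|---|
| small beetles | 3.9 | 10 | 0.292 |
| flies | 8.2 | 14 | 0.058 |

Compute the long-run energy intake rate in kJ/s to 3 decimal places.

R = Σλ_iE_i / (1 + Σλ_ih_i)
Numerator: 0.292×3.9 + 0.058×8.2 = 1.614
Denominator: 1 + 0.292×10 + 0.058×14 = 4.732
R = 1.614/4.732 = 0.3412 kJ/s

0.341 kJ/s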